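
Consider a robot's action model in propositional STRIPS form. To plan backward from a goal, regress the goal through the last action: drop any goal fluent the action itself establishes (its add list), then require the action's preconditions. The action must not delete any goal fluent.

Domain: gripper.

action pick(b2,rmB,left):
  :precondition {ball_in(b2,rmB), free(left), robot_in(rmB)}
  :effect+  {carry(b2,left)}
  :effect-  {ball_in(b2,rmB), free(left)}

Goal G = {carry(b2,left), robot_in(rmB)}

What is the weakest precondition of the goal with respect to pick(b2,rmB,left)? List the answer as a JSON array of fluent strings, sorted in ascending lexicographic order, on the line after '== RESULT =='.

Compute (G \ add) ∪ pre:
  G ∩ del = {}  (empty — regression defined)
  G \ add = {carry(b2,left), robot_in(rmB)} \ {carry(b2,left)} = {robot_in(rmB)}
  ∪ pre   = {robot_in(rmB)} ∪ {ball_in(b2,rmB), free(left), robot_in(rmB)}
          = {ball_in(b2,rmB), free(left), robot_in(rmB)}

== RESULT ==
["ball_in(b2,rmB)", "free(left)", "robot_in(rmB)"]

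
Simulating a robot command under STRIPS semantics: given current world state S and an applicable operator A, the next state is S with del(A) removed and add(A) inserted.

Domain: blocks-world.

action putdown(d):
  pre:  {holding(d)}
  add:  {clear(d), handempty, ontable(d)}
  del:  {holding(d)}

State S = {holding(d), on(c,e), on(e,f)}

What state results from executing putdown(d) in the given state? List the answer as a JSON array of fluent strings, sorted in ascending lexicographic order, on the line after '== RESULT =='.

Compute (S \ del) ∪ add:
  pre ⊆ S: {holding(d)} ⊆ S  — applicable
  S \ del = {on(c,e), on(e,f)}
  ∪ add   = {clear(d), handempty, on(c,e), on(e,f), ontable(d)}

== RESULT ==
["clear(d)", "handempty", "on(c,e)", "on(e,f)", "ontable(d)"]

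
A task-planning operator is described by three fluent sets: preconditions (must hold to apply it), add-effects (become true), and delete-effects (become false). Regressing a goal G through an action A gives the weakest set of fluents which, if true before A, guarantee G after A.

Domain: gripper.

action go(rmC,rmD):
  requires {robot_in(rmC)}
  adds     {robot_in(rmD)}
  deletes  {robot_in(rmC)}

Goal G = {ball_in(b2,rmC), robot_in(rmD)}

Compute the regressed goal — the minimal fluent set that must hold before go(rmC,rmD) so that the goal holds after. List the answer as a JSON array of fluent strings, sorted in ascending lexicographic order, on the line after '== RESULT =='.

Compute (G \ add) ∪ pre:
  G ∩ del = {}  (empty — regression defined)
  G \ add = {ball_in(b2,rmC), robot_in(rmD)} \ {robot_in(rmD)} = {ball_in(b2,rmC)}
  ∪ pre   = {ball_in(b2,rmC)} ∪ {robot_in(rmC)}
          = {ball_in(b2,rmC), robot_in(rmC)}

== RESULT ==
["ball_in(b2,rmC)", "robot_in(rmC)"]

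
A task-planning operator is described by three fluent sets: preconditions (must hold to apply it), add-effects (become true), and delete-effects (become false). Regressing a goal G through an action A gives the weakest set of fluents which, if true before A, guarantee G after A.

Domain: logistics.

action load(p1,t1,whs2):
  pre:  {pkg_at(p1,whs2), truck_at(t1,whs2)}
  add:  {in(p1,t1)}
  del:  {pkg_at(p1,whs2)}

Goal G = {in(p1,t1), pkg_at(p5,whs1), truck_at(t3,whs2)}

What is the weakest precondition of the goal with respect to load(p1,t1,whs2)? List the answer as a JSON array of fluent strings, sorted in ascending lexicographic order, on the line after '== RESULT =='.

Compute (G \ add) ∪ pre:
  G ∩ del = {}  (empty — regression defined)
  G \ add = {in(p1,t1), pkg_at(p5,whs1), truck_at(t3,whs2)} \ {in(p1,t1)} = {pkg_at(p5,whs1), truck_at(t3,whs2)}
  ∪ pre   = {pkg_at(p5,whs1), truck_at(t3,whs2)} ∪ {pkg_at(p1,whs2), truck_at(t1,whs2)}
          = {pkg_at(p1,whs2), pkg_at(p5,whs1), truck_at(t1,whs2), truck_at(t3,whs2)}

== RESULT ==
["pkg_at(p1,whs2)", "pkg_at(p5,whs1)", "truck_at(t1,whs2)", "truck_at(t3,whs2)"]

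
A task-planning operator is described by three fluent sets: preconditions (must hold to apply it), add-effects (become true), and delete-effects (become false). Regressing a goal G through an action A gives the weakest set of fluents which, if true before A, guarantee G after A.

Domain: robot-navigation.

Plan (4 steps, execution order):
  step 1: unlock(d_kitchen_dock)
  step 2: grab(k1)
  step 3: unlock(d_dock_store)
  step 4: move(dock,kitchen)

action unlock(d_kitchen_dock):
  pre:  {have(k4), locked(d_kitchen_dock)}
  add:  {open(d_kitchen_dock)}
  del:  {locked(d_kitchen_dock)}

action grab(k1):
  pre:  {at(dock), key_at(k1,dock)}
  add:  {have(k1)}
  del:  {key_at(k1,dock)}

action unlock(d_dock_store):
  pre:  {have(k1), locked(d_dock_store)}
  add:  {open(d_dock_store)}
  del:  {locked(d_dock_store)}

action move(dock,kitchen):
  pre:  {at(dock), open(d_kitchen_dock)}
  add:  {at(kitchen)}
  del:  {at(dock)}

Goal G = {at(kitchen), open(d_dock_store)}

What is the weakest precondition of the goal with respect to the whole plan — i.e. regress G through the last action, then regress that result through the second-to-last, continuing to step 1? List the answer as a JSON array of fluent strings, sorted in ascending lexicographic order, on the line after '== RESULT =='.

Regress step by step:
  through step 4 (move(dock,kitchen)): drop {at(kitchen)}, keep {open(d_dock_store)}, require {at(dock), open(d_kitchen_dock)}
    → {at(dock), open(d_dock_store), open(d_kitchen_dock)}
  through step 3 (unlock(d_dock_store)): drop {open(d_dock_store)}, keep {at(dock), open(d_kitchen_dock)}, require {have(k1), locked(d_dock_store)}
    → {at(dock), have(k1), locked(d_dock_store), open(d_kitchen_dock)}
  through step 2 (grab(k1)): drop {have(k1)}, keep {at(dock), locked(d_dock_store), open(d_kitchen_dock)}, require {at(dock), key_at(k1,dock)}
    → {at(dock), key_at(k1,dock), locked(d_dock_store), open(d_kitchen_dock)}
  through step 1 (unlock(d_kitchen_dock)): drop {open(d_kitchen_dock)}, keep {at(dock), key_at(k1,dock), locked(d_dock_store)}, require {have(k4), locked(d_kitchen_dock)}
    → {at(dock), have(k4), key_at(k1,dock), locked(d_dock_store), locked(d_kitchen_dock)}

== RESULT ==
["at(dock)", "have(k4)", "key_at(k1,dock)", "locked(d_dock_store)", "locked(d_kitchen_dock)"]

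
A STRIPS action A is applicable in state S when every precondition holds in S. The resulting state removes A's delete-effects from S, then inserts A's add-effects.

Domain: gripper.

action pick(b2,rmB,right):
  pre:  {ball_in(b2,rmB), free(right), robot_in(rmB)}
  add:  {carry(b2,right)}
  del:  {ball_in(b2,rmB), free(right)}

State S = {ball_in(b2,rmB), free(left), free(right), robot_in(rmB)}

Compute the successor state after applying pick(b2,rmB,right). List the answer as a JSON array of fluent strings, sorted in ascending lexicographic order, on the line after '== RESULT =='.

Compute (S \ del) ∪ add:
  pre ⊆ S: {ball_in(b2,rmB), free(right), robot_in(rmB)} ⊆ S  — applicable
  S \ del = {free(left), robot_in(rmB)}
  ∪ add   = {carry(b2,right), free(left), robot_in(rmB)}

== RESULT ==
["carry(b2,right)", "free(left)", "robot_in(rmB)"]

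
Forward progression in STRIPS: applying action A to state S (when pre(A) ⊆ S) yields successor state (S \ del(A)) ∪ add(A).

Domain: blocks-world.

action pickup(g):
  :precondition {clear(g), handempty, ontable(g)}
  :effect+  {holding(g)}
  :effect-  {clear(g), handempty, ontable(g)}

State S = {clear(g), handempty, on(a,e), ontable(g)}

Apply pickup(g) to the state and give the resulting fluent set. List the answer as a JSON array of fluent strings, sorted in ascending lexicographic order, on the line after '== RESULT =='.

Progress:
  pre ⊆ S: {clear(g), handempty, ontable(g)} ⊆ S  — applicable
  S \ del = {on(a,e)}
  ∪ add   = {holding(g), on(a,e)}

== RESULT ==
["holding(g)", "on(a,e)"]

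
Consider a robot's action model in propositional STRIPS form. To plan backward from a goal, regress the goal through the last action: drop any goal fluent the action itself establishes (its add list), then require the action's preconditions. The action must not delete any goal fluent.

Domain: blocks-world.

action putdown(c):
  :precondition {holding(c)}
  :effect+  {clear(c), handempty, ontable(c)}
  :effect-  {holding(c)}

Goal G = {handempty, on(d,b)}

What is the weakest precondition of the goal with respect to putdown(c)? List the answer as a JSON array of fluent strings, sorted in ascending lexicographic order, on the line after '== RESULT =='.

Regress:
  G ∩ del = {}  (empty — regression defined)
  G \ add = {handempty, on(d,b)} \ {clear(c), handempty, ontable(c)} = {on(d,b)}
  ∪ pre   = {on(d,b)} ∪ {holding(c)}
          = {holding(c), on(d,b)}

== RESULT ==
["holding(c)", "on(d,b)"]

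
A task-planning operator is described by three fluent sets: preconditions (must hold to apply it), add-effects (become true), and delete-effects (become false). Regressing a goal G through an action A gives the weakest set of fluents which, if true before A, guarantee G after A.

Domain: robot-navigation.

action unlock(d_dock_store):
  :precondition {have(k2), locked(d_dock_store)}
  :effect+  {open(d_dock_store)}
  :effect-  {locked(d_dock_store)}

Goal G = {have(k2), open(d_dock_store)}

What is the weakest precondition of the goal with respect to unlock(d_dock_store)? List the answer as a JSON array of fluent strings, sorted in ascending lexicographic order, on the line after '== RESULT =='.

Compute (G \ add) ∪ pre:
  G ∩ del = {}  (empty — regression defined)
  G \ add = {have(k2), open(d_dock_store)} \ {open(d_dock_store)} = {have(k2)}
  ∪ pre   = {have(k2)} ∪ {have(k2), locked(d_dock_store)}
          = {have(k2), locked(d_dock_store)}

== RESULT ==
["have(k2)", "locked(d_dock_store)"]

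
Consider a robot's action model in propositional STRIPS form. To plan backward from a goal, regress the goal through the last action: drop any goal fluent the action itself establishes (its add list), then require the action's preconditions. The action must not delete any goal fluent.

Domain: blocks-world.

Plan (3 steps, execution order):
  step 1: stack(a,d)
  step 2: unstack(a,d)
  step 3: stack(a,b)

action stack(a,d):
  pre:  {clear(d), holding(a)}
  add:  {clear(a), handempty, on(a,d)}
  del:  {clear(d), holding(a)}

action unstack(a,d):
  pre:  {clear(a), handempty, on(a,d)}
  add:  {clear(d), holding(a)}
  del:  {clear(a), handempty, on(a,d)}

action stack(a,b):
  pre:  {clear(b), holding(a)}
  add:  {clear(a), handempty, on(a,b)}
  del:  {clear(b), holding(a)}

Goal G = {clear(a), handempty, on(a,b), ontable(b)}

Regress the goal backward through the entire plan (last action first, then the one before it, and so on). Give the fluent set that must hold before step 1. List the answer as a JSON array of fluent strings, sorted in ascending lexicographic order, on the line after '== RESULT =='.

Work backward from the goal:
  through step 3 (stack(a,b)): drop {clear(a), handempty, on(a,b)}, keep {ontable(b)}, require {clear(b), holding(a)}
    → {clear(b), holding(a), ontable(b)}
  through step 2 (unstack(a,d)): drop {holding(a)}, keep {clear(b), ontable(b)}, require {clear(a), handempty, on(a,d)}
    → {clear(a), clear(b), handempty, on(a,d), ontable(b)}
  through step 1 (stack(a,d)): drop {clear(a), handempty, on(a,d)}, keep {clear(b), ontable(b)}, require {clear(d), holding(a)}
    → {clear(b), clear(d), holding(a), ontable(b)}

== RESULT ==
["clear(b)", "clear(d)", "holding(a)", "ontable(b)"]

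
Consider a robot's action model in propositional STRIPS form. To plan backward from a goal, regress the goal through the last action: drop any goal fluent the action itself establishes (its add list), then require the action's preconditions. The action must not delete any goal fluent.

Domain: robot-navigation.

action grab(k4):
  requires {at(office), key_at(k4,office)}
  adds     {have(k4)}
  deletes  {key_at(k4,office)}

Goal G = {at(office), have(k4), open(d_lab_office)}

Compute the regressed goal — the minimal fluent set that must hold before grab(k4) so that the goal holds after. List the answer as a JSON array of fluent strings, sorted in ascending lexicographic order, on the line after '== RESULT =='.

Regress:
  G ∩ del = {}  (empty — regression defined)
  G \ add = {at(office), have(k4), open(d_lab_office)} \ {have(k4)} = {at(office), open(d_lab_office)}
  ∪ pre   = {at(office), open(d_lab_office)} ∪ {at(office), key_at(k4,office)}
          = {at(office), key_at(k4,office), open(d_lab_office)}

== RESULT ==
["at(office)", "key_at(k4,office)", "open(d_lab_office)"]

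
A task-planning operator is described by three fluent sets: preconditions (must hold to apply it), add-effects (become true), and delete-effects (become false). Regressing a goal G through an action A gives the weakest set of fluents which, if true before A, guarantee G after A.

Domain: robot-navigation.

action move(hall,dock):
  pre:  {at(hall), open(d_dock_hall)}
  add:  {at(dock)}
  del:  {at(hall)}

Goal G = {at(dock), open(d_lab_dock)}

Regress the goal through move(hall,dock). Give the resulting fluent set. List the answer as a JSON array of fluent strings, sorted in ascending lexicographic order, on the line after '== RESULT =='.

Regress:
  G ∩ del = {}  (empty — regression defined)
  G \ add = {at(dock), open(d_lab_dock)} \ {at(dock)} = {open(d_lab_dock)}
  ∪ pre   = {open(d_lab_dock)} ∪ {at(hall), open(d_dock_hall)}
          = {at(hall), open(d_dock_hall), open(d_lab_dock)}

== RESULT ==
["at(hall)", "open(d_dock_hall)", "open(d_lab_dock)"]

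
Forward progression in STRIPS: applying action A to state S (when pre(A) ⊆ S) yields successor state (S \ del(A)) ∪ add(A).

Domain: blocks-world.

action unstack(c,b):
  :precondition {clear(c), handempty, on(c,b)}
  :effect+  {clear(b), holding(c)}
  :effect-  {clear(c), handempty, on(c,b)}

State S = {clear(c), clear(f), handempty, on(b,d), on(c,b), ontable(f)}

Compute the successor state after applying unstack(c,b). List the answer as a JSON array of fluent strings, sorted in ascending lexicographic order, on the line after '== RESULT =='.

Progress:
  pre ⊆ S: {clear(c), handempty, on(c,b)} ⊆ S  — applicable
  S \ del = {clear(f), on(b,d), ontable(f)}
  ∪ add   = {clear(b), clear(f), holding(c), on(b,d), ontable(f)}

== RESULT ==
["clear(b)", "clear(f)", "holding(c)", "on(b,d)", "ontable(f)"]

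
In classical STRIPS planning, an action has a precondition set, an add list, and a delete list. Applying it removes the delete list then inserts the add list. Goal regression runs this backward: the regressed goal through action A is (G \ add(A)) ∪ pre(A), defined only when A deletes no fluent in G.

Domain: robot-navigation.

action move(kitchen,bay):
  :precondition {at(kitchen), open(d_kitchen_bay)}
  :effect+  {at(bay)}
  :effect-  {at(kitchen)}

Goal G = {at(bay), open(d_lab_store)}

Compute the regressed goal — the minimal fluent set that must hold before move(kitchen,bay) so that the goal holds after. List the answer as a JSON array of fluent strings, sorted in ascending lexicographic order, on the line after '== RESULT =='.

Regress:
  G ∩ del = {}  (empty — regression defined)
  G \ add = {at(bay), open(d_lab_store)} \ {at(bay)} = {open(d_lab_store)}
  ∪ pre   = {open(d_lab_store)} ∪ {at(kitchen), open(d_kitchen_bay)}
          = {at(kitchen), open(d_kitchen_bay), open(d_lab_store)}

== RESULT ==
["at(kitchen)", "open(d_kitchen_bay)", "open(d_lab_store)"]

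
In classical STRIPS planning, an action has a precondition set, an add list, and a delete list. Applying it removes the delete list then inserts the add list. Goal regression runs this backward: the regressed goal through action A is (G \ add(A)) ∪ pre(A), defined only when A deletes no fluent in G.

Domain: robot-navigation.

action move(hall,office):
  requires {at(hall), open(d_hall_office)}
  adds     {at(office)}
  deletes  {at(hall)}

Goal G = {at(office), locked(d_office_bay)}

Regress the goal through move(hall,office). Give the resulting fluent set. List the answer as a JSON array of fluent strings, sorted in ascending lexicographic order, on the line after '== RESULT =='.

Regress:
  G ∩ del = {}  (empty — regression defined)
  G \ add = {at(office), locked(d_office_bay)} \ {at(office)} = {locked(d_office_bay)}
  ∪ pre   = {locked(d_office_bay)} ∪ {at(hall), open(d_hall_office)}
          = {at(hall), locked(d_office_bay), open(d_hall_office)}

== RESULT ==
["at(hall)", "locked(d_office_bay)", "open(d_hall_office)"]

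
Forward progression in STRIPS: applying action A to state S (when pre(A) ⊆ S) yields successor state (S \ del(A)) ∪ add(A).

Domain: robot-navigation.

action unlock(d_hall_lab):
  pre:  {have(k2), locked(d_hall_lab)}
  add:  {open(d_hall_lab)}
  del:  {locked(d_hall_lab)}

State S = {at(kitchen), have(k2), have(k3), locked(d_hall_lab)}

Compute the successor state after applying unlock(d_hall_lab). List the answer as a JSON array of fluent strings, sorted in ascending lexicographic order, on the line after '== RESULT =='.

Progress:
  pre ⊆ S: {have(k2), locked(d_hall_lab)} ⊆ S  — applicable
  S \ del = {at(kitchen), have(k2), have(k3)}
  ∪ add   = {at(kitchen), have(k2), have(k3), open(d_hall_lab)}

== RESULT ==
["at(kitchen)", "have(k2)", "have(k3)", "open(d_hall_lab)"]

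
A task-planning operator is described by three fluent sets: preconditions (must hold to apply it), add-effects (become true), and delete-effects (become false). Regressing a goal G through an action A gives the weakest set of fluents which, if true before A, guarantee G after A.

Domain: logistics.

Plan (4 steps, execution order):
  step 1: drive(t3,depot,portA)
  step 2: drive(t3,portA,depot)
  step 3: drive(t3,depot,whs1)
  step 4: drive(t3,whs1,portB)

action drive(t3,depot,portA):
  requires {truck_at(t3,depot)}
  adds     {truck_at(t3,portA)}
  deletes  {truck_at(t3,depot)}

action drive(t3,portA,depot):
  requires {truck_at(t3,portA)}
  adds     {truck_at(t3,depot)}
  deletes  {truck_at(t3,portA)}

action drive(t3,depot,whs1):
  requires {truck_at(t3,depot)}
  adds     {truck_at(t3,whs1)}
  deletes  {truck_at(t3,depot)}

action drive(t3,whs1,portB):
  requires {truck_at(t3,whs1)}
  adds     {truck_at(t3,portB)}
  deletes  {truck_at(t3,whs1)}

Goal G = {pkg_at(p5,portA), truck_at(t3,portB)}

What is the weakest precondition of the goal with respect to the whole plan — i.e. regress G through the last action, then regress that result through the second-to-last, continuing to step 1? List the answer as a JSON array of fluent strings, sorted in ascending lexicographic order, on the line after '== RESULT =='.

Regress step by step:
  through step 4 (drive(t3,whs1,portB)): drop {truck_at(t3,portB)}, keep {pkg_at(p5,portA)}, require {truck_at(t3,whs1)}
    → {pkg_at(p5,portA), truck_at(t3,whs1)}
  through step 3 (drive(t3,depot,whs1)): drop {truck_at(t3,whs1)}, keep {pkg_at(p5,portA)}, require {truck_at(t3,depot)}
    → {pkg_at(p5,portA), truck_at(t3,depot)}
  through step 2 (drive(t3,portA,depot)): drop {truck_at(t3,depot)}, keep {pkg_at(p5,portA)}, require {truck_at(t3,portA)}
    → {pkg_at(p5,portA), truck_at(t3,portA)}
  through step 1 (drive(t3,depot,portA)): drop {truck_at(t3,portA)}, keep {pkg_at(p5,portA)}, require {truck_at(t3,depot)}
    → {pkg_at(p5,portA), truck_at(t3,depot)}

== RESULT ==
["pkg_at(p5,portA)", "truck_at(t3,depot)"]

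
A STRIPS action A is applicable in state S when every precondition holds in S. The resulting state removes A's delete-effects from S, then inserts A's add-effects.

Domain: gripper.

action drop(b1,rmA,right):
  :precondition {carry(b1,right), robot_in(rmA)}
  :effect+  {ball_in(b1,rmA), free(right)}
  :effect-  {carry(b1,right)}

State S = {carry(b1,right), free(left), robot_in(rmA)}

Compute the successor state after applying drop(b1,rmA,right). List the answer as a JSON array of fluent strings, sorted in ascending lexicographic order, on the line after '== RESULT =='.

Compute (S \ del) ∪ add:
  pre ⊆ S: {carry(b1,right), robot_in(rmA)} ⊆ S  — applicable
  S \ del = {free(left), robot_in(rmA)}
  ∪ add   = {ball_in(b1,rmA), free(left), free(right), robot_in(rmA)}

== RESULT ==
["ball_in(b1,rmA)", "free(left)", "free(right)", "robot_in(rmA)"]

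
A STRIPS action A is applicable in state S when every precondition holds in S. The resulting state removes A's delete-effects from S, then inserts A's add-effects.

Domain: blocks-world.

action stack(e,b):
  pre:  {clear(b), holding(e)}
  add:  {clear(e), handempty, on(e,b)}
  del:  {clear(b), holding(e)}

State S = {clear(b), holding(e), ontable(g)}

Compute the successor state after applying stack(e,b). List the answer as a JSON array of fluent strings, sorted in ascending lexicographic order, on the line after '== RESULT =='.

Compute (S \ del) ∪ add:
  pre ⊆ S: {clear(b), holding(e)} ⊆ S  — applicable
  S \ del = {ontable(g)}
  ∪ add   = {clear(e), handempty, on(e,b), ontable(g)}

== RESULT ==
["clear(e)", "handempty", "on(e,b)", "ontable(g)"]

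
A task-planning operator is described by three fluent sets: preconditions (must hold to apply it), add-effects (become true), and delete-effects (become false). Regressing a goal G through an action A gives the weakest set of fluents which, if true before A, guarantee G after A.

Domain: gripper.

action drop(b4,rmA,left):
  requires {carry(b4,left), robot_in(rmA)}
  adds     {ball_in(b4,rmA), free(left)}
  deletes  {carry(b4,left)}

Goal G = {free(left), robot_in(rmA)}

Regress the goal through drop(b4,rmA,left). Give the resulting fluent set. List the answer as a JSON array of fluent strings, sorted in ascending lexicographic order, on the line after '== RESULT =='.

Regress:
  G ∩ del = {}  (empty — regression defined)
  G \ add = {free(left), robot_in(rmA)} \ {ball_in(b4,rmA), free(left)} = {robot_in(rmA)}
  ∪ pre   = {robot_in(rmA)} ∪ {carry(b4,left), robot_in(rmA)}
          = {carry(b4,left), robot_in(rmA)}

== RESULT ==
["carry(b4,left)", "robot_in(rmA)"]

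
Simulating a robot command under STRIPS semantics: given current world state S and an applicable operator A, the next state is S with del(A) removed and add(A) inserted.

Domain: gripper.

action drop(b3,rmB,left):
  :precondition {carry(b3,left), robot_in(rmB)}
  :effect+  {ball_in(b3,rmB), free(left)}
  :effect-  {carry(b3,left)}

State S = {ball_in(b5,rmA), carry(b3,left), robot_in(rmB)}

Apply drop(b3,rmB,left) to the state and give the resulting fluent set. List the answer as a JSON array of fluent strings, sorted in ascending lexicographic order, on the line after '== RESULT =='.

Compute (S \ del) ∪ add:
  pre ⊆ S: {carry(b3,left), robot_in(rmB)} ⊆ S  — applicable
  S \ del = {ball_in(b5,rmA), robot_in(rmB)}
  ∪ add   = {ball_in(b3,rmB), ball_in(b5,rmA), free(left), robot_in(rmB)}

== RESULT ==
["ball_in(b3,rmB)", "ball_in(b5,rmA)", "free(left)", "robot_in(rmB)"]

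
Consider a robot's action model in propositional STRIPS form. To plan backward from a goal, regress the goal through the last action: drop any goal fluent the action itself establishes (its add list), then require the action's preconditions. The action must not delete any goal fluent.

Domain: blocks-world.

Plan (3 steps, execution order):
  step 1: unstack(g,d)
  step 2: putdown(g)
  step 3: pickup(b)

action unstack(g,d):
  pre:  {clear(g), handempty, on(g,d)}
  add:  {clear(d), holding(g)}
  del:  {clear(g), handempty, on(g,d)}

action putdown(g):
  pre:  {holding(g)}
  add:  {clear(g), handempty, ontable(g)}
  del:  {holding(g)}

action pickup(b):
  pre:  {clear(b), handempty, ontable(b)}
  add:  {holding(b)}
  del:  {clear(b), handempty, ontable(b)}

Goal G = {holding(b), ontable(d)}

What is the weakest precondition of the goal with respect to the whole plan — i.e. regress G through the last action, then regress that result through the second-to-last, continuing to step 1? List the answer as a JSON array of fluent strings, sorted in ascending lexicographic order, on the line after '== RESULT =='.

Regress step by step:
  through step 3 (pickup(b)): drop {holding(b)}, keep {ontable(d)}, require {clear(b), handempty, ontable(b)}
    → {clear(b), handempty, ontable(b), ontable(d)}
  through step 2 (putdown(g)): drop {handempty}, keep {clear(b), ontable(b), ontable(d)}, require {holding(g)}
    → {clear(b), holding(g), ontable(b), ontable(d)}
  through step 1 (unstack(g,d)): drop {holding(g)}, keep {clear(b), ontable(b), ontable(d)}, require {clear(g), handempty, on(g,d)}
    → {clear(b), clear(g), handempty, on(g,d), ontable(b), ontable(d)}

== RESULT ==
["clear(b)", "clear(g)", "handempty", "on(g,d)", "ontable(b)", "ontable(d)"]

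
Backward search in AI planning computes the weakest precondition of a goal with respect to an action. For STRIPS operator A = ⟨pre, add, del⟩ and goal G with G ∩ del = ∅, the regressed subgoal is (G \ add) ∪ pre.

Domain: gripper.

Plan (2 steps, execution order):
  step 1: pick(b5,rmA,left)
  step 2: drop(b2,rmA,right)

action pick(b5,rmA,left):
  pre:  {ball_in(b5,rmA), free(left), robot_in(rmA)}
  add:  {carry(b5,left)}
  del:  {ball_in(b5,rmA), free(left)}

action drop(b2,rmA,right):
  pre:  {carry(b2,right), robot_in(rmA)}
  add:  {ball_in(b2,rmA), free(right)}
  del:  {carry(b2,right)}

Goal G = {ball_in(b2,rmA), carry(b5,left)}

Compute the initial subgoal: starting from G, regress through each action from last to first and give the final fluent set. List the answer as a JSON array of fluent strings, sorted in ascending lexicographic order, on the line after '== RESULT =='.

Work backward from the goal:
  through step 2 (drop(b2,rmA,right)): drop {ball_in(b2,rmA)}, keep {carry(b5,left)}, require {carry(b2,right), robot_in(rmA)}
    → {carry(b2,right), carry(b5,left), robot_in(rmA)}
  through step 1 (pick(b5,rmA,left)): drop {carry(b5,left)}, keep {carry(b2,right), robot_in(rmA)}, require {ball_in(b5,rmA), free(left), robot_in(rmA)}
    → {ball_in(b5,rmA), carry(b2,right), free(left), robot_in(rmA)}

== RESULT ==
["ball_in(b5,rmA)", "carry(b2,right)", "free(left)", "robot_in(rmA)"]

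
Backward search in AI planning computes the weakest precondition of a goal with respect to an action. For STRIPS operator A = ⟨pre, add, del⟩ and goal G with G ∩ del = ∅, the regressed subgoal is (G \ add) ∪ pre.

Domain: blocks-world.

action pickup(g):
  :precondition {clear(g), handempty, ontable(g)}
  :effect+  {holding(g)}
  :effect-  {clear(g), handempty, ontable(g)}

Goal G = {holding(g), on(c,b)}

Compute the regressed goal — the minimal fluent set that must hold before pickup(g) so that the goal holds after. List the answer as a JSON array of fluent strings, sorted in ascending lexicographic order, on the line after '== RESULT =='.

Regress:
  G ∩ del = {}  (empty — regression defined)
  G \ add = {holding(g), on(c,b)} \ {holding(g)} = {on(c,b)}
  ∪ pre   = {on(c,b)} ∪ {clear(g), handempty, ontable(g)}
          = {clear(g), handempty, on(c,b), ontable(g)}

== RESULT ==
["clear(g)", "handempty", "on(c,b)", "ontable(g)"]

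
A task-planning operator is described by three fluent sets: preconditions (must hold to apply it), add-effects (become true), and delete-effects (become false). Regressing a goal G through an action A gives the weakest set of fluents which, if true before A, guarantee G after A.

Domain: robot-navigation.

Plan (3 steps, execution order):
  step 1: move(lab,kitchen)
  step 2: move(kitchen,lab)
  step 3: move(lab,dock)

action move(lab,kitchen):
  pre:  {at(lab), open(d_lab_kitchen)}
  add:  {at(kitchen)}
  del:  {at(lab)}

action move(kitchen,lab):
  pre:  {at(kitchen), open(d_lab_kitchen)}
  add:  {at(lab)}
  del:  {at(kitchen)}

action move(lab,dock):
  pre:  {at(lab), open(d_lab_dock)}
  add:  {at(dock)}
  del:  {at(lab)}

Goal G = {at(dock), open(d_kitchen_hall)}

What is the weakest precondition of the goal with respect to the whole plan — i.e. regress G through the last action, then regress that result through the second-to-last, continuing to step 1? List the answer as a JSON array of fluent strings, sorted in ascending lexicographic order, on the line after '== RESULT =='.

Work backward from the goal:
  through step 3 (move(lab,dock)): drop {at(dock)}, keep {open(d_kitchen_hall)}, require {at(lab), open(d_lab_dock)}
    → {at(lab), open(d_kitchen_hall), open(d_lab_dock)}
  through step 2 (move(kitchen,lab)): drop {at(lab)}, keep {open(d_kitchen_hall), open(d_lab_dock)}, require {at(kitchen), open(d_lab_kitchen)}
    → {at(kitchen), open(d_kitchen_hall), open(d_lab_dock), open(d_lab_kitchen)}
  through step 1 (move(lab,kitchen)): drop {at(kitchen)}, keep {open(d_kitchen_hall), open(d_lab_dock), open(d_lab_kitchen)}, require {at(lab), open(d_lab_kitchen)}
    → {at(lab), open(d_kitchen_hall), open(d_lab_dock), open(d_lab_kitchen)}

== RESULT ==
["at(lab)", "open(d_kitchen_hall)", "open(d_lab_dock)", "open(d_lab_kitchen)"]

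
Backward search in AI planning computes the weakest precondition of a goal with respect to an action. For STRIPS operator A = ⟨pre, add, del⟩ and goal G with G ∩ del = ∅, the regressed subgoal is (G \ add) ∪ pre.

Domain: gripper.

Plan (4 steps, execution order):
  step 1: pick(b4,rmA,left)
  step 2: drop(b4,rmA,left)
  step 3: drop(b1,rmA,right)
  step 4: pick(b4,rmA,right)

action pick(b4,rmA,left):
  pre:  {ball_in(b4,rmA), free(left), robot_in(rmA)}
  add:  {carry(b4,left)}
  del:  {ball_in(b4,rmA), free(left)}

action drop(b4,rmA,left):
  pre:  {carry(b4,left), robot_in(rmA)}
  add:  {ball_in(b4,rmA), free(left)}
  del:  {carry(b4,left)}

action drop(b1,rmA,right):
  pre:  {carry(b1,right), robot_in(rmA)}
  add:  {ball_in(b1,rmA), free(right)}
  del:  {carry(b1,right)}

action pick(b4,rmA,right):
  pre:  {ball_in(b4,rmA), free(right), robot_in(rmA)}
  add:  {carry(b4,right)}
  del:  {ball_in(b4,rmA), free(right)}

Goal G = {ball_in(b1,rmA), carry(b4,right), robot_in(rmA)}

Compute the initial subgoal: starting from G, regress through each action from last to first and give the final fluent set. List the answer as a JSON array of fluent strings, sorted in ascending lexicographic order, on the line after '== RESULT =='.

Regress step by step:
  through step 4 (pick(b4,rmA,right)): drop {carry(b4,right)}, keep {ball_in(b1,rmA), robot_in(rmA)}, require {ball_in(b4,rmA), free(right), robot_in(rmA)}
    → {ball_in(b1,rmA), ball_in(b4,rmA), free(right), robot_in(rmA)}
  through step 3 (drop(b1,rmA,right)): drop {ball_in(b1,rmA), free(right)}, keep {ball_in(b4,rmA), robot_in(rmA)}, require {carry(b1,right), robot_in(rmA)}
    → {ball_in(b4,rmA), carry(b1,right), robot_in(rmA)}
  through step 2 (drop(b4,rmA,left)): drop {ball_in(b4,rmA)}, keep {carry(b1,right), robot_in(rmA)}, require {carry(b4,left), robot_in(rmA)}
    → {carry(b1,right), carry(b4,left), robot_in(rmA)}
  through step 1 (pick(b4,rmA,left)): drop {carry(b4,left)}, keep {carry(b1,right), robot_in(rmA)}, require {ball_in(b4,rmA), free(left), robot_in(rmA)}
    → {ball_in(b4,rmA), carry(b1,right), free(left), robot_in(rmA)}

== RESULT ==
["ball_in(b4,rmA)", "carry(b1,right)", "free(left)", "robot_in(rmA)"]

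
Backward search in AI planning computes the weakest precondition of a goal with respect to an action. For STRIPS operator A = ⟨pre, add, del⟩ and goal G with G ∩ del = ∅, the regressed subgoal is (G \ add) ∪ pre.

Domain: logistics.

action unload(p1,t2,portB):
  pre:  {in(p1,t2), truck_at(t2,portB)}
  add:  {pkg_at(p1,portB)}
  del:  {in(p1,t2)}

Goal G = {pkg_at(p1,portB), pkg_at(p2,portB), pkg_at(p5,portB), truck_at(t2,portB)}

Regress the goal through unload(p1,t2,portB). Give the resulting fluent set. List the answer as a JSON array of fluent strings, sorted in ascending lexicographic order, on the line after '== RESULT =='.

Regress:
  G ∩ del = {}  (empty — regression defined)
  G \ add = {pkg_at(p1,portB), pkg_at(p2,portB), pkg_at(p5,portB), truck_at(t2,portB)} \ {pkg_at(p1,portB)} = {pkg_at(p2,portB), pkg_at(p5,portB), truck_at(t2,portB)}
  ∪ pre   = {pkg_at(p2,portB), pkg_at(p5,portB), truck_at(t2,portB)} ∪ {in(p1,t2), truck_at(t2,portB)}
          = {in(p1,t2), pkg_at(p2,portB), pkg_at(p5,portB), truck_at(t2,portB)}

== RESULT ==
["in(p1,t2)", "pkg_at(p2,portB)", "pkg_at(p5,portB)", "truck_at(t2,portB)"]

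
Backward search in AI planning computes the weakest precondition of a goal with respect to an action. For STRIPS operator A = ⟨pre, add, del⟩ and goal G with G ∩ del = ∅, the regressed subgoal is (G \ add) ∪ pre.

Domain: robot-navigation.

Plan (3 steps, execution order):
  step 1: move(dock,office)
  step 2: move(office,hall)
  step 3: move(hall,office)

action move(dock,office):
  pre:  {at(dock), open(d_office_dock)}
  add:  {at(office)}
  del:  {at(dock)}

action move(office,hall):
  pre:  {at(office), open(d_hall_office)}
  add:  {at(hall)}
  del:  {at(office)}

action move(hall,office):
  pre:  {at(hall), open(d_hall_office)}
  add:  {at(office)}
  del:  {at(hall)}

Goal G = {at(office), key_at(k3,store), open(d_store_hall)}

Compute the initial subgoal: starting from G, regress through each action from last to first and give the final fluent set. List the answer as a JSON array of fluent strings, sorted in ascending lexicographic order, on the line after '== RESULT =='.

Regress step by step:
  through step 3 (move(hall,office)): drop {at(office)}, keep {key_at(k3,store), open(d_store_hall)}, require {at(hall), open(d_hall_office)}
    → {at(hall), key_at(k3,store), open(d_hall_office), open(d_store_hall)}
  through step 2 (move(office,hall)): drop {at(hall)}, keep {key_at(k3,store), open(d_hall_office), open(d_store_hall)}, require {at(office), open(d_hall_office)}
    → {at(office), key_at(k3,store), open(d_hall_office), open(d_store_hall)}
  through step 1 (move(dock,office)): drop {at(office)}, keep {key_at(k3,store), open(d_hall_office), open(d_store_hall)}, require {at(dock), open(d_office_dock)}
    → {at(dock), key_at(k3,store), open(d_hall_office), open(d_office_dock), open(d_store_hall)}

== RESULT ==
["at(dock)", "key_at(k3,store)", "open(d_hall_office)", "open(d_office_dock)", "open(d_store_hall)"]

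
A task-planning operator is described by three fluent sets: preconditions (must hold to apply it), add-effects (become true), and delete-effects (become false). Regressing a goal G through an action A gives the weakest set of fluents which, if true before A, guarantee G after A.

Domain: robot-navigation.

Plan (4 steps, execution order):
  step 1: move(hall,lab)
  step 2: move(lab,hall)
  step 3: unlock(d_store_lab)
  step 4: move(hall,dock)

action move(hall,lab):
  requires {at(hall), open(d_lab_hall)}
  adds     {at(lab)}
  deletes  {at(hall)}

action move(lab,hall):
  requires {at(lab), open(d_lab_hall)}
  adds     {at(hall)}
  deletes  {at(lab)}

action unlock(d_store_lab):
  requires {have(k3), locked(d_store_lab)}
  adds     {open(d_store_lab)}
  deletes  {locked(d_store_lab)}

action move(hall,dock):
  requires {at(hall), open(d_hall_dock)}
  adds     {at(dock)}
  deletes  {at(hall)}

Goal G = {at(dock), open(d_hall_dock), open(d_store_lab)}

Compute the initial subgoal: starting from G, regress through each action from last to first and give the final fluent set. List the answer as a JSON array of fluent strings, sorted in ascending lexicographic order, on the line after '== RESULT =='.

Regress step by step:
  through step 4 (move(hall,dock)): drop {at(dock)}, keep {open(d_hall_dock), open(d_store_lab)}, require {at(hall), open(d_hall_dock)}
    → {at(hall), open(d_hall_dock), open(d_store_lab)}
  through step 3 (unlock(d_store_lab)): drop {open(d_store_lab)}, keep {at(hall), open(d_hall_dock)}, require {have(k3), locked(d_store_lab)}
    → {at(hall), have(k3), locked(d_store_lab), open(d_hall_dock)}
  through step 2 (move(lab,hall)): drop {at(hall)}, keep {have(k3), locked(d_store_lab), open(d_hall_dock)}, require {at(lab), open(d_lab_hall)}
    → {at(lab), have(k3), locked(d_store_lab), open(d_hall_dock), open(d_lab_hall)}
  through step 1 (move(hall,lab)): drop {at(lab)}, keep {have(k3), locked(d_store_lab), open(d_hall_dock), open(d_lab_hall)}, require {at(hall), open(d_lab_hall)}
    → {at(hall), have(k3), locked(d_store_lab), open(d_hall_dock), open(d_lab_hall)}

== RESULT ==
["at(hall)", "have(k3)", "locked(d_store_lab)", "open(d_hall_dock)", "open(d_lab_hall)"]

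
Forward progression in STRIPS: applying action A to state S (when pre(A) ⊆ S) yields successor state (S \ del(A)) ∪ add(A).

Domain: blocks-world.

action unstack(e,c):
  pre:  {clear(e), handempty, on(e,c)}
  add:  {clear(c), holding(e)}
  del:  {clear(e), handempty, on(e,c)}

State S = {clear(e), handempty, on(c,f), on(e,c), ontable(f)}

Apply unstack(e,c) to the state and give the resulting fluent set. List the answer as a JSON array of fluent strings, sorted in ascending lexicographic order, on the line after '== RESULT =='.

Compute (S \ del) ∪ add:
  pre ⊆ S: {clear(e), handempty, on(e,c)} ⊆ S  — applicable
  S \ del = {on(c,f), ontable(f)}
  ∪ add   = {clear(c), holding(e), on(c,f), ontable(f)}

== RESULT ==
["clear(c)", "holding(e)", "on(c,f)", "ontable(f)"]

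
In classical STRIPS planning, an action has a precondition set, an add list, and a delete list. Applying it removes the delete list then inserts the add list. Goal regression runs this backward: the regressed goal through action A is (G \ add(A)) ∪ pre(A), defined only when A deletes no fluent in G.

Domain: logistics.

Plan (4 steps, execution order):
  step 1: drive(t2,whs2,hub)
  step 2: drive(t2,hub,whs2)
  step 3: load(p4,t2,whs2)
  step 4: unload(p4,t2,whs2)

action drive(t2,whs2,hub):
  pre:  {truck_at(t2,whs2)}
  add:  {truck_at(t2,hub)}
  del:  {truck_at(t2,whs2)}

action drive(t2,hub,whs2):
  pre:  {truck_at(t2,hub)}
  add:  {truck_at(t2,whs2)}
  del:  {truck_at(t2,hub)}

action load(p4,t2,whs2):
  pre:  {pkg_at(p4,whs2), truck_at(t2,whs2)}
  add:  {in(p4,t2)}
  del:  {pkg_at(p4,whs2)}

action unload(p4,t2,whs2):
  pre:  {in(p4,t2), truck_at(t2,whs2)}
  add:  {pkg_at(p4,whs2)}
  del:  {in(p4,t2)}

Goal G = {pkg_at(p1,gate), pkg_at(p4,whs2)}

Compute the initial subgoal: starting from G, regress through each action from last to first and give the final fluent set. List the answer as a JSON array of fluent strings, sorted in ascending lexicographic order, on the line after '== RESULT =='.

Regress step by step:
  through step 4 (unload(p4,t2,whs2)): drop {pkg_at(p4,whs2)}, keep {pkg_at(p1,gate)}, require {in(p4,t2), truck_at(t2,whs2)}
    → {in(p4,t2), pkg_at(p1,gate), truck_at(t2,whs2)}
  through step 3 (load(p4,t2,whs2)): drop {in(p4,t2)}, keep {pkg_at(p1,gate), truck_at(t2,whs2)}, require {pkg_at(p4,whs2), truck_at(t2,whs2)}
    → {pkg_at(p1,gate), pkg_at(p4,whs2), truck_at(t2,whs2)}
  through step 2 (drive(t2,hub,whs2)): drop {truck_at(t2,whs2)}, keep {pkg_at(p1,gate), pkg_at(p4,whs2)}, require {truck_at(t2,hub)}
    → {pkg_at(p1,gate), pkg_at(p4,whs2), truck_at(t2,hub)}
  through step 1 (drive(t2,whs2,hub)): drop {truck_at(t2,hub)}, keep {pkg_at(p1,gate), pkg_at(p4,whs2)}, require {truck_at(t2,whs2)}
    → {pkg_at(p1,gate), pkg_at(p4,whs2), truck_at(t2,whs2)}

== RESULT ==
["pkg_at(p1,gate)", "pkg_at(p4,whs2)", "truck_at(t2,whs2)"]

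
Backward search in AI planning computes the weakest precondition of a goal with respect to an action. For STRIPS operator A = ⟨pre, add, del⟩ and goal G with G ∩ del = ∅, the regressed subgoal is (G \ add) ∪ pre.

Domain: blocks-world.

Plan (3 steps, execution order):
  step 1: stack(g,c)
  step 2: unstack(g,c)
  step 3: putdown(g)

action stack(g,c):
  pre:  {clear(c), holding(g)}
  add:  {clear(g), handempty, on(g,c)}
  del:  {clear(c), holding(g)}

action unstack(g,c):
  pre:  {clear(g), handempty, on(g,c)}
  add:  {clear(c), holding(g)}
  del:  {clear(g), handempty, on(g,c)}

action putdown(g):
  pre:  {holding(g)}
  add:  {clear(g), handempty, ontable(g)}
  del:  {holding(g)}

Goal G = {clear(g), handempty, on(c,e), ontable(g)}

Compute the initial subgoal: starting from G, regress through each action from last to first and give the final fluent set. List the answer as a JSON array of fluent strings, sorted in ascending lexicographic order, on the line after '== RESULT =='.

Work backward from the goal:
  through step 3 (putdown(g)): drop {clear(g), handempty, ontable(g)}, keep {on(c,e)}, require {holding(g)}
    → {holding(g), on(c,e)}
  through step 2 (unstack(g,c)): drop {holding(g)}, keep {on(c,e)}, require {clear(g), handempty, on(g,c)}
    → {clear(g), handempty, on(c,e), on(g,c)}
  through step 1 (stack(g,c)): drop {clear(g), handempty, on(g,c)}, keep {on(c,e)}, require {clear(c), holding(g)}
    → {clear(c), holding(g), on(c,e)}

== RESULT ==
["clear(c)", "holding(g)", "on(c,e)"]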